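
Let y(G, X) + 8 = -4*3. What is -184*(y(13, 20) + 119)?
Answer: -18216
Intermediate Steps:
y(G, X) = -20 (y(G, X) = -8 - 4*3 = -8 - 12 = -20)
-184*(y(13, 20) + 119) = -184*(-20 + 119) = -184*99 = -18216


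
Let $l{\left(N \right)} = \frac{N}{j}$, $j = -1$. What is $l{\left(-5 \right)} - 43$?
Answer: $-38$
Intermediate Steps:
$l{\left(N \right)} = - N$ ($l{\left(N \right)} = \frac{N}{-1} = N \left(-1\right) = - N$)
$l{\left(-5 \right)} - 43 = \left(-1\right) \left(-5\right) - 43 = 5 - 43 = -38$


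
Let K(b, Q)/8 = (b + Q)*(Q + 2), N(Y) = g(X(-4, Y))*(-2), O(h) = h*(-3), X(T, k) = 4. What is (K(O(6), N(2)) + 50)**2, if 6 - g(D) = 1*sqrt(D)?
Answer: 1684804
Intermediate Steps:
g(D) = 6 - sqrt(D)
O(h) = -3*h
N(Y) = -8 (N(Y) = (6 - sqrt(4))*(-2) = (6 - 1*2)*(-2) = (6 - 2)*(-2) = 4*(-2) = -8)
K(b, Q) = 8*(2 + Q)*(Q + b) (K(b, Q) = 8*((b + Q)*(Q + 2)) = 8*((Q + b)*(2 + Q)) = 8*((2 + Q)*(Q + b)) = 8*(2 + Q)*(Q + b))
(K(O(6), N(2)) + 50)**2 = ((8*(-8)**2 + 16*(-8) + 16*(-3*6) + 8*(-8)*(-3*6)) + 50)**2 = ((8*64 - 128 + 16*(-18) + 8*(-8)*(-18)) + 50)**2 = ((512 - 128 - 288 + 1152) + 50)**2 = (1248 + 50)**2 = 1298**2 = 1684804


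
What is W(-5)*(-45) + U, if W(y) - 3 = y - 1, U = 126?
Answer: 261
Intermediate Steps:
W(y) = 2 + y (W(y) = 3 + (y - 1) = 3 + (-1 + y) = 2 + y)
W(-5)*(-45) + U = (2 - 5)*(-45) + 126 = -3*(-45) + 126 = 135 + 126 = 261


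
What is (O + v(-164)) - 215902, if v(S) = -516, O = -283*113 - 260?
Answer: -248657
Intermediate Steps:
O = -32239 (O = -31979 - 260 = -32239)
(O + v(-164)) - 215902 = (-32239 - 516) - 215902 = -32755 - 215902 = -248657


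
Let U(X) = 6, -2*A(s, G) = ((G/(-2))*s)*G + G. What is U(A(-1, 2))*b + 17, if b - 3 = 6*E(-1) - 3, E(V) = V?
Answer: -19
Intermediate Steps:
A(s, G) = -G/2 + s*G²/4 (A(s, G) = -(((G/(-2))*s)*G + G)/2 = -(((G*(-½))*s)*G + G)/2 = -(((-G/2)*s)*G + G)/2 = -((-G*s/2)*G + G)/2 = -(-s*G²/2 + G)/2 = -(G - s*G²/2)/2 = -G/2 + s*G²/4)
b = -6 (b = 3 + (6*(-1) - 3) = 3 + (-6 - 3) = 3 - 9 = -6)
U(A(-1, 2))*b + 17 = 6*(-6) + 17 = -36 + 17 = -19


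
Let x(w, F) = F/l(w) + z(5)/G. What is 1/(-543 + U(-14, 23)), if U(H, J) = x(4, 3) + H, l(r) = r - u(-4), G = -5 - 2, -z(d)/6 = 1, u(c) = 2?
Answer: -14/7765 ≈ -0.0018030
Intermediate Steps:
z(d) = -6 (z(d) = -6*1 = -6)
G = -7
l(r) = -2 + r (l(r) = r - 1*2 = r - 2 = -2 + r)
x(w, F) = 6/7 + F/(-2 + w) (x(w, F) = F/(-2 + w) - 6/(-7) = F/(-2 + w) - 6*(-⅐) = F/(-2 + w) + 6/7 = 6/7 + F/(-2 + w))
U(H, J) = 33/14 + H (U(H, J) = (-12 + 6*4 + 7*3)/(7*(-2 + 4)) + H = (⅐)*(-12 + 24 + 21)/2 + H = (⅐)*(½)*33 + H = 33/14 + H)
1/(-543 + U(-14, 23)) = 1/(-543 + (33/14 - 14)) = 1/(-543 - 163/14) = 1/(-7765/14) = -14/7765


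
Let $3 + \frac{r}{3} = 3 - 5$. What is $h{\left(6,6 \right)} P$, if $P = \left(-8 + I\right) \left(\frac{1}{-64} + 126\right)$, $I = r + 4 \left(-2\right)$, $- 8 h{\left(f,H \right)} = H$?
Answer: $\frac{749859}{256} \approx 2929.1$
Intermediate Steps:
$r = -15$ ($r = -9 + 3 \left(3 - 5\right) = -9 + 3 \left(-2\right) = -9 - 6 = -15$)
$h{\left(f,H \right)} = - \frac{H}{8}$
$I = -23$ ($I = -15 + 4 \left(-2\right) = -15 - 8 = -23$)
$P = - \frac{249953}{64}$ ($P = \left(-8 - 23\right) \left(\frac{1}{-64} + 126\right) = - 31 \left(- \frac{1}{64} + 126\right) = \left(-31\right) \frac{8063}{64} = - \frac{249953}{64} \approx -3905.5$)
$h{\left(6,6 \right)} P = \left(- \frac{1}{8}\right) 6 \left(- \frac{249953}{64}\right) = \left(- \frac{3}{4}\right) \left(- \frac{249953}{64}\right) = \frac{749859}{256}$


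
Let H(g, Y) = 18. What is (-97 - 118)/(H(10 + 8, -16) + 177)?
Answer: -43/39 ≈ -1.1026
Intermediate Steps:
(-97 - 118)/(H(10 + 8, -16) + 177) = (-97 - 118)/(18 + 177) = -215/195 = -215*1/195 = -43/39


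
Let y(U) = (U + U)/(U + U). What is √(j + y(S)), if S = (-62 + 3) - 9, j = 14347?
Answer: 2*√3587 ≈ 119.78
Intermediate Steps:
S = -68 (S = -59 - 9 = -68)
y(U) = 1 (y(U) = (2*U)/((2*U)) = (2*U)*(1/(2*U)) = 1)
√(j + y(S)) = √(14347 + 1) = √14348 = 2*√3587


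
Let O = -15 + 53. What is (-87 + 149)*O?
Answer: 2356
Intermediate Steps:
O = 38
(-87 + 149)*O = (-87 + 149)*38 = 62*38 = 2356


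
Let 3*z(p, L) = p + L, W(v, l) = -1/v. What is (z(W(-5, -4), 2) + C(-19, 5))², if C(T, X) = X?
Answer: 7396/225 ≈ 32.871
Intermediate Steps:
z(p, L) = L/3 + p/3 (z(p, L) = (p + L)/3 = (L + p)/3 = L/3 + p/3)
(z(W(-5, -4), 2) + C(-19, 5))² = (((⅓)*2 + (-1/(-5))/3) + 5)² = ((⅔ + (-1*(-⅕))/3) + 5)² = ((⅔ + (⅓)*(⅕)) + 5)² = ((⅔ + 1/15) + 5)² = (11/15 + 5)² = (86/15)² = 7396/225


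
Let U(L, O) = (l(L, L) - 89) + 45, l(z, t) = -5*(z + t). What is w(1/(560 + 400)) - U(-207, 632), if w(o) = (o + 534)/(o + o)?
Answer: 508589/2 ≈ 2.5429e+5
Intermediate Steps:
l(z, t) = -5*t - 5*z (l(z, t) = -5*(t + z) = -5*t - 5*z)
U(L, O) = -44 - 10*L (U(L, O) = ((-5*L - 5*L) - 89) + 45 = (-10*L - 89) + 45 = (-89 - 10*L) + 45 = -44 - 10*L)
w(o) = (534 + o)/(2*o) (w(o) = (534 + o)/((2*o)) = (534 + o)*(1/(2*o)) = (534 + o)/(2*o))
w(1/(560 + 400)) - U(-207, 632) = (534 + 1/(560 + 400))/(2*(1/(560 + 400))) - (-44 - 10*(-207)) = (534 + 1/960)/(2*(1/960)) - (-44 + 2070) = (534 + 1/960)/(2*(1/960)) - 1*2026 = (½)*960*(512641/960) - 2026 = 512641/2 - 2026 = 508589/2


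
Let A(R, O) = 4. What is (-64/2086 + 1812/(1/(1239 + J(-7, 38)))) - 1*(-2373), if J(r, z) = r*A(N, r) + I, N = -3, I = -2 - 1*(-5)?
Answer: 2296833031/1043 ≈ 2.2021e+6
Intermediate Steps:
I = 3 (I = -2 + 5 = 3)
J(r, z) = 3 + 4*r (J(r, z) = r*4 + 3 = 4*r + 3 = 3 + 4*r)
(-64/2086 + 1812/(1/(1239 + J(-7, 38)))) - 1*(-2373) = (-64/2086 + 1812/(1/(1239 + (3 + 4*(-7))))) - 1*(-2373) = (-64*1/2086 + 1812/(1/(1239 + (3 - 28)))) + 2373 = (-32/1043 + 1812/(1/(1239 - 25))) + 2373 = (-32/1043 + 1812/(1/1214)) + 2373 = (-32/1043 + 1812*1214) + 2373 = (-32/1043 + 2199768) + 2373 = 2294357992/1043 + 2373 = 2296833031/1043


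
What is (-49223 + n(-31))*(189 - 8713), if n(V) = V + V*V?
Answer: 411649532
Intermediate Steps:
n(V) = V + V²
(-49223 + n(-31))*(189 - 8713) = (-49223 - 31*(1 - 31))*(189 - 8713) = (-49223 - 31*(-30))*(-8524) = (-49223 + 930)*(-8524) = -48293*(-8524) = 411649532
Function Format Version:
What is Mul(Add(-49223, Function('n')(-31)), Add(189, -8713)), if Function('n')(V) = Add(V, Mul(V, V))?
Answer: 411649532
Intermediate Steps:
Function('n')(V) = Add(V, Pow(V, 2))
Mul(Add(-49223, Function('n')(-31)), Add(189, -8713)) = Mul(Add(-49223, Mul(-31, Add(1, -31))), Add(189, -8713)) = Mul(Add(-49223, Mul(-31, -30)), -8524) = Mul(Add(-49223, 930), -8524) = Mul(-48293, -8524) = 411649532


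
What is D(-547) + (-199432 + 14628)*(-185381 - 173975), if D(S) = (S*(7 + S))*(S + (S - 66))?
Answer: 66067785424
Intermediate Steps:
D(S) = S*(-66 + 2*S)*(7 + S) (D(S) = (S*(7 + S))*(S + (-66 + S)) = (S*(7 + S))*(-66 + 2*S) = S*(-66 + 2*S)*(7 + S))
D(-547) + (-199432 + 14628)*(-185381 - 173975) = 2*(-547)*(-231 + (-547)² - 26*(-547)) + (-199432 + 14628)*(-185381 - 173975) = 2*(-547)*(-231 + 299209 + 14222) - 184804*(-359356) = 2*(-547)*313200 + 66410426224 = -342640800 + 66410426224 = 66067785424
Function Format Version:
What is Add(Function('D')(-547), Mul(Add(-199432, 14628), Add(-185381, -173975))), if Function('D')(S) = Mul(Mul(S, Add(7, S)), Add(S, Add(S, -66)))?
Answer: 66067785424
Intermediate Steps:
Function('D')(S) = Mul(S, Add(-66, Mul(2, S)), Add(7, S)) (Function('D')(S) = Mul(Mul(S, Add(7, S)), Add(S, Add(-66, S))) = Mul(Mul(S, Add(7, S)), Add(-66, Mul(2, S))) = Mul(S, Add(-66, Mul(2, S)), Add(7, S)))
Add(Function('D')(-547), Mul(Add(-199432, 14628), Add(-185381, -173975))) = Add(Mul(2, -547, Add(-231, Pow(-547, 2), Mul(-26, -547))), Mul(Add(-199432, 14628), Add(-185381, -173975))) = Add(Mul(2, -547, Add(-231, 299209, 14222)), Mul(-184804, -359356)) = Add(Mul(2, -547, 313200), 66410426224) = Add(-342640800, 66410426224) = 66067785424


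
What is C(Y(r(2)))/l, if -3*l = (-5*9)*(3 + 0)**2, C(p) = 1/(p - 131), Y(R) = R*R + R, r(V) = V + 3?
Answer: -1/13635 ≈ -7.3341e-5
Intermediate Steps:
r(V) = 3 + V
Y(R) = R + R**2 (Y(R) = R**2 + R = R + R**2)
C(p) = 1/(-131 + p)
l = 135 (l = -(-5*9)*(3 + 0)**2/3 = -(-15)*3**2 = -(-15)*9 = -1/3*(-405) = 135)
C(Y(r(2)))/l = 1/(-131 + (3 + 2)*(1 + (3 + 2))*135) = (1/135)/(-131 + 5*(1 + 5)) = (1/135)/(-131 + 5*6) = (1/135)/(-131 + 30) = (1/135)/(-101) = -1/101*1/135 = -1/13635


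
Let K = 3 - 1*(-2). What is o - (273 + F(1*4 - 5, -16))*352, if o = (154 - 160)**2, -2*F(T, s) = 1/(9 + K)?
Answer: -672332/7 ≈ -96047.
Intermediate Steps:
K = 5 (K = 3 + 2 = 5)
F(T, s) = -1/28 (F(T, s) = -1/(2*(9 + 5)) = -1/2/14 = -1/2*1/14 = -1/28)
o = 36 (o = (-6)**2 = 36)
o - (273 + F(1*4 - 5, -16))*352 = 36 - (273 - 1/28)*352 = 36 - 7643*352/28 = 36 - 1*672584/7 = 36 - 672584/7 = -672332/7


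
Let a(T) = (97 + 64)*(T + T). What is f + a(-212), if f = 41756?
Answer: -26508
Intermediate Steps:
a(T) = 322*T (a(T) = 161*(2*T) = 322*T)
f + a(-212) = 41756 + 322*(-212) = 41756 - 68264 = -26508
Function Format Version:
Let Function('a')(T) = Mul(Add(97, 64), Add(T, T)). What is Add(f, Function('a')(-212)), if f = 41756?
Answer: -26508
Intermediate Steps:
Function('a')(T) = Mul(322, T) (Function('a')(T) = Mul(161, Mul(2, T)) = Mul(322, T))
Add(f, Function('a')(-212)) = Add(41756, Mul(322, -212)) = Add(41756, -68264) = -26508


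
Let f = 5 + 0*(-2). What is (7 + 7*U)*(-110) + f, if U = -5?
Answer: 3085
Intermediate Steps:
f = 5 (f = 5 + 0 = 5)
(7 + 7*U)*(-110) + f = (7 + 7*(-5))*(-110) + 5 = (7 - 35)*(-110) + 5 = -28*(-110) + 5 = 3080 + 5 = 3085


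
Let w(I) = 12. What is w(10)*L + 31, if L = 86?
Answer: 1063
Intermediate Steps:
w(10)*L + 31 = 12*86 + 31 = 1032 + 31 = 1063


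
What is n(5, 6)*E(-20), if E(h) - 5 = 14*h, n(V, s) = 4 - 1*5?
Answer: 275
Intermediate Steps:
n(V, s) = -1 (n(V, s) = 4 - 5 = -1)
E(h) = 5 + 14*h
n(5, 6)*E(-20) = -(5 + 14*(-20)) = -(5 - 280) = -1*(-275) = 275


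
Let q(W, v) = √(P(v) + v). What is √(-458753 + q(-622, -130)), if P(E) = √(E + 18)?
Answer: √(-458753 + √2*√(-65 + 2*I*√7)) ≈ 0.008 + 677.31*I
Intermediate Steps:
P(E) = √(18 + E)
q(W, v) = √(v + √(18 + v)) (q(W, v) = √(√(18 + v) + v) = √(v + √(18 + v)))
√(-458753 + q(-622, -130)) = √(-458753 + √(-130 + √(18 - 130))) = √(-458753 + √(-130 + √(-112))) = √(-458753 + √(-130 + 4*I*√7))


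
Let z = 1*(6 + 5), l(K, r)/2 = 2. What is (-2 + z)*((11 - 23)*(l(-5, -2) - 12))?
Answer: 864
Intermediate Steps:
l(K, r) = 4 (l(K, r) = 2*2 = 4)
z = 11 (z = 1*11 = 11)
(-2 + z)*((11 - 23)*(l(-5, -2) - 12)) = (-2 + 11)*((11 - 23)*(4 - 12)) = 9*(-12*(-8)) = 9*96 = 864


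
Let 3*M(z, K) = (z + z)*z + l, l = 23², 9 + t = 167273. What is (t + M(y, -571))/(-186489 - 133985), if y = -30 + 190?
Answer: -184507/320474 ≈ -0.57573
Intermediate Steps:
t = 167264 (t = -9 + 167273 = 167264)
l = 529
y = 160
M(z, K) = 529/3 + 2*z²/3 (M(z, K) = ((z + z)*z + 529)/3 = ((2*z)*z + 529)/3 = (2*z² + 529)/3 = (529 + 2*z²)/3 = 529/3 + 2*z²/3)
(t + M(y, -571))/(-186489 - 133985) = (167264 + (529/3 + (⅔)*160²))/(-186489 - 133985) = (167264 + (529/3 + (⅔)*25600))/(-320474) = (167264 + (529/3 + 51200/3))*(-1/320474) = (167264 + 17243)*(-1/320474) = 184507*(-1/320474) = -184507/320474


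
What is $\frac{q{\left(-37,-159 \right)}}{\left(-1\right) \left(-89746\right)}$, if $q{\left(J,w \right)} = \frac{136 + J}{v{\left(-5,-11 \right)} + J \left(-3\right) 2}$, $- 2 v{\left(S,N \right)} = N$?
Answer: $\frac{99}{20417215} \approx 4.8489 \cdot 10^{-6}$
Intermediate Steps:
$v{\left(S,N \right)} = - \frac{N}{2}$
$q{\left(J,w \right)} = \frac{136 + J}{\frac{11}{2} - 6 J}$ ($q{\left(J,w \right)} = \frac{136 + J}{\left(- \frac{1}{2}\right) \left(-11\right) + J \left(-3\right) 2} = \frac{136 + J}{\frac{11}{2} + - 3 J 2} = \frac{136 + J}{\frac{11}{2} - 6 J}$)
$\frac{q{\left(-37,-159 \right)}}{\left(-1\right) \left(-89746\right)} = \frac{2 \frac{1}{-11 + 12 \left(-37\right)} \left(-136 - -37\right)}{\left(-1\right) \left(-89746\right)} = \frac{2 \frac{1}{-11 - 444} \left(-136 + 37\right)}{89746} = 2 \frac{1}{-455} \left(-99\right) \frac{1}{89746} = 2 \left(- \frac{1}{455}\right) \left(-99\right) \frac{1}{89746} = \frac{198}{455} \cdot \frac{1}{89746} = \frac{99}{20417215}$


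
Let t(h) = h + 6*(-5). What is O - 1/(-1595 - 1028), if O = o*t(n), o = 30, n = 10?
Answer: -1573799/2623 ≈ -600.00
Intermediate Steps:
t(h) = -30 + h (t(h) = h - 30 = -30 + h)
O = -600 (O = 30*(-30 + 10) = 30*(-20) = -600)
O - 1/(-1595 - 1028) = -600 - 1/(-1595 - 1028) = -600 - 1/(-2623) = -600 - 1*(-1/2623) = -600 + 1/2623 = -1573799/2623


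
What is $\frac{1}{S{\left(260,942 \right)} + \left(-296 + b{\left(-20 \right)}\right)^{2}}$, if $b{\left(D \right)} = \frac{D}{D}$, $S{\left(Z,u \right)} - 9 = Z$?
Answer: $\frac{1}{87294} \approx 1.1456 \cdot 10^{-5}$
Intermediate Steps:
$S{\left(Z,u \right)} = 9 + Z$
$b{\left(D \right)} = 1$
$\frac{1}{S{\left(260,942 \right)} + \left(-296 + b{\left(-20 \right)}\right)^{2}} = \frac{1}{\left(9 + 260\right) + \left(-296 + 1\right)^{2}} = \frac{1}{269 + \left(-295\right)^{2}} = \frac{1}{269 + 87025} = \frac{1}{87294}$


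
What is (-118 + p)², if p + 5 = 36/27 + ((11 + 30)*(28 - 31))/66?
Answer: 66471409/4356 ≈ 15260.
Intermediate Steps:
p = -365/66 (p = -5 + (36/27 + ((11 + 30)*(28 - 31))/66) = -5 + (36*(1/27) + (41*(-3))*(1/66)) = -5 + (4/3 - 123*1/66) = -5 + (4/3 - 41/22) = -5 - 35/66 = -365/66 ≈ -5.5303)
(-118 + p)² = (-118 - 365/66)² = (-8153/66)² = 66471409/4356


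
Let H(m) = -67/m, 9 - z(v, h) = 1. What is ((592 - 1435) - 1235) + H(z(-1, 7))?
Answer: -16691/8 ≈ -2086.4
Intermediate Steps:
z(v, h) = 8 (z(v, h) = 9 - 1*1 = 9 - 1 = 8)
((592 - 1435) - 1235) + H(z(-1, 7)) = ((592 - 1435) - 1235) - 67/8 = (-843 - 1235) - 67*1/8 = -2078 - 67/8 = -16691/8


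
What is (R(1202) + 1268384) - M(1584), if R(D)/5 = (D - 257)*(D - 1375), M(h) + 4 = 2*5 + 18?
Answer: 450935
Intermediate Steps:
M(h) = 24 (M(h) = -4 + (2*5 + 18) = -4 + (10 + 18) = -4 + 28 = 24)
R(D) = 5*(-1375 + D)*(-257 + D) (R(D) = 5*((D - 257)*(D - 1375)) = 5*((-257 + D)*(-1375 + D)) = 5*((-1375 + D)*(-257 + D)) = 5*(-1375 + D)*(-257 + D))
(R(1202) + 1268384) - M(1584) = ((1766875 - 8160*1202 + 5*1202²) + 1268384) - 1*24 = ((1766875 - 9808320 + 5*1444804) + 1268384) - 24 = ((1766875 - 9808320 + 7224020) + 1268384) - 24 = (-817425 + 1268384) - 24 = 450959 - 24 = 450935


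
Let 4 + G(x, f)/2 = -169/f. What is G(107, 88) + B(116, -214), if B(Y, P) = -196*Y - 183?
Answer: -1008957/44 ≈ -22931.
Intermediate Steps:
G(x, f) = -8 - 338/f (G(x, f) = -8 + 2*(-169/f) = -8 - 338/f)
B(Y, P) = -183 - 196*Y
G(107, 88) + B(116, -214) = (-8 - 338/88) + (-183 - 196*116) = (-8 - 338*1/88) + (-183 - 22736) = (-8 - 169/44) - 22919 = -521/44 - 22919 = -1008957/44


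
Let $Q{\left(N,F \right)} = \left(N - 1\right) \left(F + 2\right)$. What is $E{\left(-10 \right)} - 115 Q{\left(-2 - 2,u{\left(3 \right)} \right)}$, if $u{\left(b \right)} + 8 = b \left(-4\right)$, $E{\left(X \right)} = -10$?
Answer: $-10360$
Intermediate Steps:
$u{\left(b \right)} = -8 - 4 b$ ($u{\left(b \right)} = -8 + b \left(-4\right) = -8 - 4 b$)
$Q{\left(N,F \right)} = \left(-1 + N\right) \left(2 + F\right)$
$E{\left(-10 \right)} - 115 Q{\left(-2 - 2,u{\left(3 \right)} \right)} = -10 - 115 \left(-2 - \left(-8 - 12\right) + 2 \left(-2 - 2\right) + \left(-8 - 12\right) \left(-2 - 2\right)\right) = -10 - 115 \left(-2 - -20 + 2 \left(-4\right) - -80\right) = -10 - 115 \left(-2 + 20 - 8 + 80\right) = -10 - 10350 = -10360$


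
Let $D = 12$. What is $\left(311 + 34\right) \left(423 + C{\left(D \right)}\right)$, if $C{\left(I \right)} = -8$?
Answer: $143175$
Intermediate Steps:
$\left(311 + 34\right) \left(423 + C{\left(D \right)}\right) = \left(311 + 34\right) \left(423 - 8\right) = 345 \cdot 415 = 143175$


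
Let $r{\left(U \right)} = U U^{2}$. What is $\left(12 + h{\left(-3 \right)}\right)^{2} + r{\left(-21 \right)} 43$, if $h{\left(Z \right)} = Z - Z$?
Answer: $-398079$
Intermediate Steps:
$h{\left(Z \right)} = 0$
$r{\left(U \right)} = U^{3}$
$\left(12 + h{\left(-3 \right)}\right)^{2} + r{\left(-21 \right)} 43 = \left(12 + 0\right)^{2} + \left(-21\right)^{3} \cdot 43 = 12^{2} - 398223 = 144 - 398223 = -398079$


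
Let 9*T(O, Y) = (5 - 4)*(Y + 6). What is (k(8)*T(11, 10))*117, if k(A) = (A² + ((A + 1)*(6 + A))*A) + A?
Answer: 224640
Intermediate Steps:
T(O, Y) = ⅔ + Y/9 (T(O, Y) = ((5 - 4)*(Y + 6))/9 = (1*(6 + Y))/9 = (6 + Y)/9 = ⅔ + Y/9)
k(A) = A + A² + A*(1 + A)*(6 + A) (k(A) = (A² + ((1 + A)*(6 + A))*A) + A = (A² + A*(1 + A)*(6 + A)) + A = A + A² + A*(1 + A)*(6 + A))
(k(8)*T(11, 10))*117 = ((8*(7 + 8² + 8*8))*(⅔ + (⅑)*10))*117 = ((8*(7 + 64 + 64))*(⅔ + 10/9))*117 = ((8*135)*(16/9))*117 = (1080*(16/9))*117 = 1920*117 = 224640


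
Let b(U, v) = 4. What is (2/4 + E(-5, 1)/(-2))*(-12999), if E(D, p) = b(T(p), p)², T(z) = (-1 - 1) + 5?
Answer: 194985/2 ≈ 97493.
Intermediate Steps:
T(z) = 3 (T(z) = -2 + 5 = 3)
E(D, p) = 16 (E(D, p) = 4² = 16)
(2/4 + E(-5, 1)/(-2))*(-12999) = (2/4 + 16/(-2))*(-12999) = (2*(¼) + 16*(-½))*(-12999) = (½ - 8)*(-12999) = -15/2*(-12999) = 194985/2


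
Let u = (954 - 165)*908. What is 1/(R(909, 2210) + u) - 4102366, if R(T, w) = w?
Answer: -2948050459651/718622 ≈ -4.1024e+6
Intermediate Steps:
u = 716412 (u = 789*908 = 716412)
1/(R(909, 2210) + u) - 4102366 = 1/(2210 + 716412) - 4102366 = 1/718622 - 4102366 = -2948050459651/718622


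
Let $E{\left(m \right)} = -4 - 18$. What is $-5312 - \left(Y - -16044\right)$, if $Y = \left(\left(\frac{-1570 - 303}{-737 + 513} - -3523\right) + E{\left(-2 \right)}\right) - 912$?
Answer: $- \frac{5365553}{224} \approx -23953.0$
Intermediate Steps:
$E{\left(m \right)} = -22$ ($E{\left(m \right)} = -4 - 18 = -22$)
$Y = \frac{581809}{224}$ ($Y = \left(\left(\frac{-1570 - 303}{-737 + 513} - -3523\right) - 22\right) - 912 = \left(\left(- \frac{1873}{-224} + 3523\right) - 22\right) - 912 = \left(\left(\left(-1873\right) \left(- \frac{1}{224}\right) + 3523\right) - 22\right) - 912 = \left(\left(\frac{1873}{224} + 3523\right) - 22\right) - 912 = \left(\frac{791025}{224} - 22\right) - 912 = \frac{786097}{224} - 912 = \frac{581809}{224} \approx 2597.4$)
$-5312 - \left(Y - -16044\right) = -5312 - \left(\frac{581809}{224} - -16044\right) = -5312 - \left(\frac{581809}{224} + 16044\right) = -5312 - \frac{4175665}{224} = - \frac{5365553}{224}$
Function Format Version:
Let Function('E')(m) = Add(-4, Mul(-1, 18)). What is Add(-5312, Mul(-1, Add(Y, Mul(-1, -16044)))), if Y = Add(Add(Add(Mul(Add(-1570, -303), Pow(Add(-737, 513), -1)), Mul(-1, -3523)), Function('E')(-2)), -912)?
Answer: Rational(-5365553, 224) ≈ -23953.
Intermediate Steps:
Function('E')(m) = -22 (Function('E')(m) = Add(-4, -18) = -22)
Y = Rational(581809, 224) (Y = Add(Add(Add(Mul(Add(-1570, -303), Pow(Add(-737, 513), -1)), Mul(-1, -3523)), -22), -912) = Add(Add(Add(Mul(-1873, Pow(-224, -1)), 3523), -22), -912) = Add(Add(Add(Mul(-1873, Rational(-1, 224)), 3523), -22), -912) = Add(Add(Add(Rational(1873, 224), 3523), -22), -912) = Add(Add(Rational(791025, 224), -22), -912) = Add(Rational(786097, 224), -912) = Rational(581809, 224) ≈ 2597.4)
Add(-5312, Mul(-1, Add(Y, Mul(-1, -16044)))) = Add(-5312, Mul(-1, Add(Rational(581809, 224), Mul(-1, -16044)))) = Add(-5312, Mul(-1, Add(Rational(581809, 224), 16044))) = Add(-5312, Mul(-1, Rational(4175665, 224))) = Add(-5312, Rational(-4175665, 224)) = Rational(-5365553, 224)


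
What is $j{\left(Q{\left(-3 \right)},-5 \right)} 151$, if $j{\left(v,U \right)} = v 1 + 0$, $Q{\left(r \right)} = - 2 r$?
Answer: $906$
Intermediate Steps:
$j{\left(v,U \right)} = v$ ($j{\left(v,U \right)} = v + 0 = v$)
$j{\left(Q{\left(-3 \right)},-5 \right)} 151 = \left(-2\right) \left(-3\right) 151 = 6 \cdot 151 = 906$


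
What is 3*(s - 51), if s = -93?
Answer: -432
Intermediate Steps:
3*(s - 51) = 3*(-93 - 51) = 3*(-144) = -432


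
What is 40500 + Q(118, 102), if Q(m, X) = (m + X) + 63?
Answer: 40783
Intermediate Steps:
Q(m, X) = 63 + X + m (Q(m, X) = (X + m) + 63 = 63 + X + m)
40500 + Q(118, 102) = 40500 + (63 + 102 + 118) = 40500 + 283 = 40783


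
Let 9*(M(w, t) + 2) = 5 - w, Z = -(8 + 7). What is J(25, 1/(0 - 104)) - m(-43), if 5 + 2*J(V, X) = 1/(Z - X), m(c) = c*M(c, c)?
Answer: 1317043/9354 ≈ 140.80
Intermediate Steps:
Z = -15 (Z = -1*15 = -15)
M(w, t) = -13/9 - w/9 (M(w, t) = -2 + (5 - w)/9 = -2 + (5/9 - w/9) = -13/9 - w/9)
m(c) = c*(-13/9 - c/9)
J(V, X) = -5/2 + 1/(2*(-15 - X))
J(25, 1/(0 - 104)) - m(-43) = (-76 - 5/(0 - 104))/(2*(15 + 1/(0 - 104))) - (-1)*(-43)*(13 - 43)/9 = (-76 - 5/(-104))/(2*(15 + 1/(-104))) - (-1)*(-43)*(-30)/9 = (-76 - 5*(-1/104))/(2*(15 - 1/104)) - 1*(-430/3) = (-76 + 5/104)/(2*(1559/104)) + 430/3 = (½)*(104/1559)*(-7899/104) + 430/3 = -7899/3118 + 430/3 = 1317043/9354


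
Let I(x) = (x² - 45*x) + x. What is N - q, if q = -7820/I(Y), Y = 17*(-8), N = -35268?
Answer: -2539273/72 ≈ -35268.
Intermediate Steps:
Y = -136
I(x) = x² - 44*x
q = -23/72 (q = -7820*(-1/(136*(-44 - 136))) = -7820/((-136*(-180))) = -7820/24480 = -7820*1/24480 = -23/72 ≈ -0.31944)
N - q = -35268 - 1*(-23/72) = -35268 + 23/72 = -2539273/72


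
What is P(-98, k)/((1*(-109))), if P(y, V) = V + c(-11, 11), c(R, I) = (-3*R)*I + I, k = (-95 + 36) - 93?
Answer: -222/109 ≈ -2.0367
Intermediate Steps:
k = -152 (k = -59 - 93 = -152)
c(R, I) = I - 3*I*R (c(R, I) = -3*I*R + I = I - 3*I*R)
P(y, V) = 374 + V (P(y, V) = V + 11*(1 - 3*(-11)) = V + 11*(1 + 33) = V + 11*34 = V + 374 = 374 + V)
P(-98, k)/((1*(-109))) = (374 - 152)/((1*(-109))) = 222/(-109) = 222*(-1/109) = -222/109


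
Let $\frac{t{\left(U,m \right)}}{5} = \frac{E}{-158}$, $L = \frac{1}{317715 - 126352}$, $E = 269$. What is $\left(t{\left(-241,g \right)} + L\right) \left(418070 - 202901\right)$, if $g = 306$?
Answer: $- \frac{55380859295013}{30235354} \approx -1.8317 \cdot 10^{6}$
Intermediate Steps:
$L = \frac{1}{191363} \approx 5.2257 \cdot 10^{-6}$
$t{\left(U,m \right)} = - \frac{1345}{158}$ ($t{\left(U,m \right)} = 5 \frac{269}{-158} = 5 \cdot 269 \left(- \frac{1}{158}\right) = 5 \left(- \frac{269}{158}\right) = - \frac{1345}{158}$)
$\left(t{\left(-241,g \right)} + L\right) \left(418070 - 202901\right) = \left(- \frac{1345}{158} + \frac{1}{191363}\right) \left(418070 - 202901\right) = \left(- \frac{257383077}{30235354}\right) 215169 = - \frac{55380859295013}{30235354}$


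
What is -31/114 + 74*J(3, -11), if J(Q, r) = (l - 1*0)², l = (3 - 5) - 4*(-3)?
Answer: 843569/114 ≈ 7399.7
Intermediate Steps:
l = 10 (l = -2 + 12 = 10)
J(Q, r) = 100 (J(Q, r) = (10 - 1*0)² = (10 + 0)² = 10² = 100)
-31/114 + 74*J(3, -11) = -31/114 + 74*100 = -31*1/114 + 7400 = -31/114 + 7400 = 843569/114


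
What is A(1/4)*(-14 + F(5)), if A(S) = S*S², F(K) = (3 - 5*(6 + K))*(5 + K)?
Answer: -267/32 ≈ -8.3438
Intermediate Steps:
F(K) = (-27 - 5*K)*(5 + K) (F(K) = (3 + (-30 - 5*K))*(5 + K) = (-27 - 5*K)*(5 + K))
A(S) = S³
A(1/4)*(-14 + F(5)) = (1/4)³*(-14 + (-135 - 52*5 - 5*5²)) = (¼)³*(-14 + (-135 - 260 - 5*25)) = (-14 + (-135 - 260 - 125))/64 = (-14 - 520)/64 = (1/64)*(-534) = -267/32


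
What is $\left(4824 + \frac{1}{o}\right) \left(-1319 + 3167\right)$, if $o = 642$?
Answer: $\frac{953878772}{107} \approx 8.9148 \cdot 10^{6}$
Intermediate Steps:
$\left(4824 + \frac{1}{o}\right) \left(-1319 + 3167\right) = \left(4824 + \frac{1}{642}\right) \left(-1319 + 3167\right) = \left(4824 + \frac{1}{642}\right) 1848 = \frac{3097009}{642} \cdot 1848 = \frac{953878772}{107}$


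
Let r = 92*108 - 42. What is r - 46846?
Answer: -36952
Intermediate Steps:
r = 9894 (r = 9936 - 42 = 9894)
r - 46846 = 9894 - 46846 = -36952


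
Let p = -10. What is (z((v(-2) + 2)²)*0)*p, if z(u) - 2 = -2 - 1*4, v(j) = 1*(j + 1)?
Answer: 0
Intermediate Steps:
v(j) = 1 + j (v(j) = 1*(1 + j) = 1 + j)
z(u) = -4 (z(u) = 2 + (-2 - 1*4) = 2 + (-2 - 4) = 2 - 6 = -4)
(z((v(-2) + 2)²)*0)*p = -4*0*(-10) = 0*(-10) = 0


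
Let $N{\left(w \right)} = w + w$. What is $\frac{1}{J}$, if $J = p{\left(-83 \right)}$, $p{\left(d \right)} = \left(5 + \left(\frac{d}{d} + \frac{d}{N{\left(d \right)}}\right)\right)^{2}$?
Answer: $\frac{4}{169} \approx 0.023669$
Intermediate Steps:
$N{\left(w \right)} = 2 w$
$p{\left(d \right)} = \frac{169}{4}$ ($p{\left(d \right)} = \left(5 + \left(\frac{d}{d} + \frac{d}{2 d}\right)\right)^{2} = \left(5 + \left(1 + d \frac{1}{2 d}\right)\right)^{2} = \left(5 + \left(1 + \frac{1}{2}\right)\right)^{2} = \left(5 + \frac{3}{2}\right)^{2} = \left(\frac{13}{2}\right)^{2} = \frac{169}{4}$)
$J = \frac{169}{4} \approx 42.25$
$\frac{1}{J} = \frac{1}{\frac{169}{4}} = \frac{4}{169}$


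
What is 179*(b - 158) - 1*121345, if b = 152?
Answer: -122419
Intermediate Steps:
179*(b - 158) - 1*121345 = 179*(152 - 158) - 1*121345 = 179*(-6) - 121345 = -1074 - 121345 = -122419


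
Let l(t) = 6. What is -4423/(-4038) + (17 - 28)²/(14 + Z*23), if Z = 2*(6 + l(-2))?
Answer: 748004/571377 ≈ 1.3091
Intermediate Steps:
Z = 24 (Z = 2*(6 + 6) = 2*12 = 24)
-4423/(-4038) + (17 - 28)²/(14 + Z*23) = -4423/(-4038) + (17 - 28)²/(14 + 24*23) = -4423*(-1/4038) + (-11)²/(14 + 552) = 4423/4038 + 121/566 = 748004/571377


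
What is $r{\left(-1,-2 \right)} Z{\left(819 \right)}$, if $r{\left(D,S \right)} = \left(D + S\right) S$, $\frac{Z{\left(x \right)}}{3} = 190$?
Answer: $3420$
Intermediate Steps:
$Z{\left(x \right)} = 570$ ($Z{\left(x \right)} = 3 \cdot 190 = 570$)
$r{\left(D,S \right)} = S \left(D + S\right)$
$r{\left(-1,-2 \right)} Z{\left(819 \right)} = - 2 \left(-1 - 2\right) 570 = \left(-2\right) \left(-3\right) 570 = 6 \cdot 570 = 3420$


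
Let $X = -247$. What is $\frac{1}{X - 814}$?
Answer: $- \frac{1}{1061} \approx -0.00094251$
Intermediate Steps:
$\frac{1}{X - 814} = \frac{1}{-247 - 814} = \frac{1}{-1061} = - \frac{1}{1061}$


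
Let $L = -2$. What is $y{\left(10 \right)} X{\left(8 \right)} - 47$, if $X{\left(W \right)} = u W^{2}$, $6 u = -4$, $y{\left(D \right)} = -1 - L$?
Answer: $- \frac{269}{3} \approx -89.667$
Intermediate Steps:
$y{\left(D \right)} = 1$ ($y{\left(D \right)} = -1 - -2 = -1 + 2 = 1$)
$u = - \frac{2}{3}$ ($u = \frac{1}{6} \left(-4\right) = - \frac{2}{3} \approx -0.66667$)
$X{\left(W \right)} = - \frac{2 W^{2}}{3}$
$y{\left(10 \right)} X{\left(8 \right)} - 47 = 1 \left(- \frac{2 \cdot 8^{2}}{3}\right) - 47 = 1 \left(\left(- \frac{2}{3}\right) 64\right) - 47 = 1 \left(- \frac{128}{3}\right) - 47 = - \frac{128}{3} - 47 = - \frac{269}{3}$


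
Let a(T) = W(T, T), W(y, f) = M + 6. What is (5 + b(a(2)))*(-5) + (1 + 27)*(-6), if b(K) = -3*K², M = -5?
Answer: -178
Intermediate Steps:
W(y, f) = 1 (W(y, f) = -5 + 6 = 1)
a(T) = 1
(5 + b(a(2)))*(-5) + (1 + 27)*(-6) = (5 - 3*1²)*(-5) + (1 + 27)*(-6) = (5 - 3*1)*(-5) + 28*(-6) = (5 - 3)*(-5) - 168 = 2*(-5) - 168 = -10 - 168 = -178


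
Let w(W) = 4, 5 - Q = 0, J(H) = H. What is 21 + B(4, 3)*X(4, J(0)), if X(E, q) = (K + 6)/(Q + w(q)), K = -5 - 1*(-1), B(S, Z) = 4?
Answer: 197/9 ≈ 21.889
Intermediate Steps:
Q = 5 (Q = 5 - 1*0 = 5 + 0 = 5)
K = -4 (K = -5 + 1 = -4)
X(E, q) = 2/9 (X(E, q) = (-4 + 6)/(5 + 4) = 2/9)
21 + B(4, 3)*X(4, J(0)) = 21 + 4*(2/9) = 21 + 8/9 = 197/9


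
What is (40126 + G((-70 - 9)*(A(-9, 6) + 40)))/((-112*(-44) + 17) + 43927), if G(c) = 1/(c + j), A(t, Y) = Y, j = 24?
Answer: 144854859/176427920 ≈ 0.82104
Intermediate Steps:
G(c) = 1/(24 + c) (G(c) = 1/(c + 24) = 1/(24 + c))
(40126 + G((-70 - 9)*(A(-9, 6) + 40)))/((-112*(-44) + 17) + 43927) = (40126 + 1/(24 + (-70 - 9)*(6 + 40)))/((-112*(-44) + 17) + 43927) = (40126 + 1/(24 - 79*46))/((4928 + 17) + 43927) = (40126 + 1/(24 - 3634))/(4945 + 43927) = (40126 + 1/(-3610))/48872 = (40126 - 1/3610)*(1/48872) = (144854859/3610)*(1/48872) = 144854859/176427920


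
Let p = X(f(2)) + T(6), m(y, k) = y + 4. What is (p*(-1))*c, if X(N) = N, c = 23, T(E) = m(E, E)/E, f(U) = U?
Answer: -253/3 ≈ -84.333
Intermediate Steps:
m(y, k) = 4 + y
T(E) = (4 + E)/E
p = 11/3 (p = 2 + (4 + 6)/6 = 2 + (⅙)*10 = 2 + 5/3 = 11/3 ≈ 3.6667)
(p*(-1))*c = ((11/3)*(-1))*23 = -11/3*23 = -253/3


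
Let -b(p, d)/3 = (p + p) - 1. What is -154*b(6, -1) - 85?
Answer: 4997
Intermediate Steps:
b(p, d) = 3 - 6*p (b(p, d) = -3*((p + p) - 1) = -3*(2*p - 1) = -3*(-1 + 2*p) = 3 - 6*p)
-154*b(6, -1) - 85 = -154*(3 - 6*6) - 85 = -154*(3 - 36) - 85 = -154*(-33) - 85 = 5082 - 85 = 4997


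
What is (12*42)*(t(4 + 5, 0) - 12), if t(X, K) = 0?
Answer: -6048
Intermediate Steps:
(12*42)*(t(4 + 5, 0) - 12) = (12*42)*(0 - 12) = 504*(-12) = -6048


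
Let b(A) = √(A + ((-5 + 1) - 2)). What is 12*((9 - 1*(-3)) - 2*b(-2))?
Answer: 144 - 48*I*√2 ≈ 144.0 - 67.882*I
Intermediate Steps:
b(A) = √(-6 + A) (b(A) = √(A + (-4 - 2)) = √(A - 6) = √(-6 + A))
12*((9 - 1*(-3)) - 2*b(-2)) = 12*((9 - 1*(-3)) - 2*√(-6 - 2)) = 12*((9 + 3) - 4*I*√2) = 12*(12 - 4*I*√2) = 144 - 48*I*√2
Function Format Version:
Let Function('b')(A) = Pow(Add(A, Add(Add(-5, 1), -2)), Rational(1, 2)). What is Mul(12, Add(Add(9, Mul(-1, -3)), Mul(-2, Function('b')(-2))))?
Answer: Add(144, Mul(-48, I, Pow(2, Rational(1, 2)))) ≈ Add(144.00, Mul(-67.882, I))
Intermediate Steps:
Function('b')(A) = Pow(Add(-6, A), Rational(1, 2)) (Function('b')(A) = Pow(Add(A, Add(-4, -2)), Rational(1, 2)) = Pow(Add(A, -6), Rational(1, 2)) = Pow(Add(-6, A), Rational(1, 2)))
Mul(12, Add(Add(9, Mul(-1, -3)), Mul(-2, Function('b')(-2)))) = Mul(12, Add(Add(9, Mul(-1, -3)), Mul(-2, Pow(Add(-6, -2), Rational(1, 2))))) = Mul(12, Add(Add(9, 3), Mul(-2, Pow(-8, Rational(1, 2))))) = Mul(12, Add(12, Mul(-2, Mul(2, I, Pow(2, Rational(1, 2)))))) = Mul(12, Add(12, Mul(-4, I, Pow(2, Rational(1, 2))))) = Add(144, Mul(-48, I, Pow(2, Rational(1, 2))))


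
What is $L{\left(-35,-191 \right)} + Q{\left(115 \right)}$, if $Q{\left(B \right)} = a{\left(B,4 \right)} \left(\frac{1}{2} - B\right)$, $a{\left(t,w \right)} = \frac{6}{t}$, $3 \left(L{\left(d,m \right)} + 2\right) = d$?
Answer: $- \frac{6776}{345} \approx -19.641$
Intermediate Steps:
$L{\left(d,m \right)} = -2 + \frac{d}{3}$
$Q{\left(B \right)} = \frac{6 \left(\frac{1}{2} - B\right)}{B}$ ($Q{\left(B \right)} = \frac{6}{B} \left(\frac{1}{2} - B\right) = \frac{6 \left(\frac{1}{2} - B\right)}{B}$)
$L{\left(-35,-191 \right)} + Q{\left(115 \right)} = \left(-2 + \frac{1}{3} \left(-35\right)\right) - \left(6 - \frac{3}{115}\right) = \left(-2 - \frac{35}{3}\right) + \left(-6 + 3 \cdot \frac{1}{115}\right) = - \frac{41}{3} + \left(-6 + \frac{3}{115}\right) = - \frac{41}{3} - \frac{687}{115} = - \frac{6776}{345}$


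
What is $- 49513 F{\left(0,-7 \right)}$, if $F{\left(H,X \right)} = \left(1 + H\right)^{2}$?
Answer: $-49513$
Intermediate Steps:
$- 49513 F{\left(0,-7 \right)} = - 49513 \left(1 + 0\right)^{2} = - 49513 \cdot 1^{2} = \left(-49513\right) 1 = -49513$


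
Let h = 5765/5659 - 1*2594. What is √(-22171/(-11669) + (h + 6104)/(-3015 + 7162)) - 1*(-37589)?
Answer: 37589 + √205975338307372535187286/273846610037 ≈ 37591.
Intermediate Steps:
h = -14673681/5659 (h = 5765*(1/5659) - 2594 = 5765/5659 - 2594 = -14673681/5659 ≈ -2593.0)
√(-22171/(-11669) + (h + 6104)/(-3015 + 7162)) - 1*(-37589) = √(-22171/(-11669) + (-14673681/5659 + 6104)/(-3015 + 7162)) - 1*(-37589) = √(-22171*(-1/11669) + (19868855/5659)/4147) + 37589 = √(22171/11669 + (19868855/5659)*(1/4147)) + 37589 = √(22171/11669 + 19868855/23467873) + 37589 = √(752155881278/273846610037) + 37589 = √205975338307372535187286/273846610037 + 37589 = 37589 + √205975338307372535187286/273846610037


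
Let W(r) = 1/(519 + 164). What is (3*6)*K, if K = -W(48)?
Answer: -18/683 ≈ -0.026354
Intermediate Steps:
W(r) = 1/683
K = -1/683 (K = -1*1/683 = -1/683 ≈ -0.0014641)
(3*6)*K = (3*6)*(-1/683) = 18*(-1/683) = -18/683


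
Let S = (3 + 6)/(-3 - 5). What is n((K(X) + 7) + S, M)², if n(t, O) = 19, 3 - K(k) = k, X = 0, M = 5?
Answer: 361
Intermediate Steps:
K(k) = 3 - k
S = -9/8 (S = 9/(-8) = 9*(-⅛) = -9/8 ≈ -1.1250)
n((K(X) + 7) + S, M)² = 19² = 361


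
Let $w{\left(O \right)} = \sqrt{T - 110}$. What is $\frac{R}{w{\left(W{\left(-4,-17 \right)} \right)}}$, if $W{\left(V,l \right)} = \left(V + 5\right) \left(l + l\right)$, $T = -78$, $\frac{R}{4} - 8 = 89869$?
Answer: $- \frac{179754 i \sqrt{47}}{47} \approx - 26220.0 i$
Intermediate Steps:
$R = 359508$ ($R = 32 + 4 \cdot 89869 = 32 + 359476 = 359508$)
$W{\left(V,l \right)} = 2 l \left(5 + V\right)$ ($W{\left(V,l \right)} = \left(5 + V\right) 2 l = 2 l \left(5 + V\right)$)
$w{\left(O \right)} = 2 i \sqrt{47}$ ($w{\left(O \right)} = \sqrt{-78 - 110} = \sqrt{-188} = 2 i \sqrt{47}$)
$\frac{R}{w{\left(W{\left(-4,-17 \right)} \right)}} = \frac{359508}{2 i \sqrt{47}} = 359508 \left(- \frac{i \sqrt{47}}{94}\right) = - \frac{179754 i \sqrt{47}}{47}$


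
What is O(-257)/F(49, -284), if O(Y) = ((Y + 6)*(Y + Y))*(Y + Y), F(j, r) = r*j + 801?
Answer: 66313196/13115 ≈ 5056.3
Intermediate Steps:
F(j, r) = 801 + j*r (F(j, r) = j*r + 801 = 801 + j*r)
O(Y) = 4*Y²*(6 + Y) (O(Y) = ((6 + Y)*(2*Y))*(2*Y) = (2*Y*(6 + Y))*(2*Y) = 4*Y²*(6 + Y))
O(-257)/F(49, -284) = (4*(-257)²*(6 - 257))/(801 + 49*(-284)) = (4*66049*(-251))/(801 - 13916) = -66313196/(-13115) = -66313196*(-1/13115) = 66313196/13115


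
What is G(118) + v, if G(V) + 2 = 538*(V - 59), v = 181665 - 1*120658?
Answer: 92747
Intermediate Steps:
v = 61007 (v = 181665 - 120658 = 61007)
G(V) = -31744 + 538*V (G(V) = -2 + 538*(V - 59) = -2 + 538*(-59 + V) = -2 + (-31742 + 538*V) = -31744 + 538*V)
G(118) + v = (-31744 + 538*118) + 61007 = (-31744 + 63484) + 61007 = 31740 + 61007 = 92747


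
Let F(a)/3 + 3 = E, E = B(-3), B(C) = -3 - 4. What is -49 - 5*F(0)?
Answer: 101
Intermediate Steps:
B(C) = -7
E = -7
F(a) = -30 (F(a) = -9 + 3*(-7) = -9 - 21 = -30)
-49 - 5*F(0) = -49 - 5*(-30) = -49 + 150 = 101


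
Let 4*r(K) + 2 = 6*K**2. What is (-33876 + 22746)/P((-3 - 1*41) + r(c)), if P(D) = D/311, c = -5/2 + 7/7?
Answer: 3955920/47 ≈ 84169.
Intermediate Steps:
c = -3/2 (c = -5*1/2 + 7*(1/7) = -5/2 + 1 = -3/2 ≈ -1.5000)
r(K) = -1/2 + 3*K**2/2 (r(K) = -1/2 + (6*K**2)/4 = -1/2 + 3*K**2/2)
P(D) = D/311 (P(D) = D*(1/311) = D/311)
(-33876 + 22746)/P((-3 - 1*41) + r(c)) = (-33876 + 22746)/((((-3 - 1*41) + (-1/2 + 3*(-3/2)**2/2))/311)) = -11130*311/((-3 - 41) + (-1/2 + (3/2)*(9/4))) = -11130*311/(-44 + (-1/2 + 27/8)) = -11130*311/(-44 + 23/8) = -11130/((1/311)*(-329/8)) = -11130/(-329/2488) = -11130*(-2488/329) = 3955920/47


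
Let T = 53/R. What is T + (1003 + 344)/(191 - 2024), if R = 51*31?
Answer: -677486/965991 ≈ -0.70134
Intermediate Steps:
R = 1581
T = 53/1581 ≈ 0.033523
T + (1003 + 344)/(191 - 2024) = 53/1581 + (1003 + 344)/(191 - 2024) = 53/1581 + 1347/(-1833) = 53/1581 + 1347*(-1/1833) = 53/1581 - 449/611 = -677486/965991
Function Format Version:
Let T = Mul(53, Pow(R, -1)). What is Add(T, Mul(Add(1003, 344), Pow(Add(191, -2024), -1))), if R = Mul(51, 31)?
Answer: Rational(-677486, 965991) ≈ -0.70134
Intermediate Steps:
R = 1581
T = Rational(53, 1581) (T = Mul(53, Pow(1581, -1)) = Mul(53, Rational(1, 1581)) = Rational(53, 1581) ≈ 0.033523)
Add(T, Mul(Add(1003, 344), Pow(Add(191, -2024), -1))) = Add(Rational(53, 1581), Mul(Add(1003, 344), Pow(Add(191, -2024), -1))) = Add(Rational(53, 1581), Mul(1347, Pow(-1833, -1))) = Add(Rational(53, 1581), Mul(1347, Rational(-1, 1833))) = Add(Rational(53, 1581), Rational(-449, 611)) = Rational(-677486, 965991)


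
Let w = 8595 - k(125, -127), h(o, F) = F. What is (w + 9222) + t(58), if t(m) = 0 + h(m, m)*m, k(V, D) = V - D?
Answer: 20929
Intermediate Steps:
t(m) = m**2 (t(m) = 0 + m*m = 0 + m**2 = m**2)
w = 8343 (w = 8595 - (125 - 1*(-127)) = 8595 - (125 + 127) = 8595 - 1*252 = 8595 - 252 = 8343)
(w + 9222) + t(58) = (8343 + 9222) + 58**2 = 17565 + 3364 = 20929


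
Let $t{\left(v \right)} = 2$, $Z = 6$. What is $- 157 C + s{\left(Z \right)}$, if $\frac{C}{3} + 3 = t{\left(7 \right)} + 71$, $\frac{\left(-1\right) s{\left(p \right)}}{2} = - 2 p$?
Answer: $-32946$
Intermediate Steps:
$s{\left(p \right)} = 4 p$ ($s{\left(p \right)} = - 2 \left(- 2 p\right) = 4 p$)
$C = 210$ ($C = -9 + 3 \left(2 + 71\right) = -9 + 3 \cdot 73 = -9 + 219 = 210$)
$- 157 C + s{\left(Z \right)} = \left(-157\right) 210 + 4 \cdot 6 = -32970 + 24 = -32946$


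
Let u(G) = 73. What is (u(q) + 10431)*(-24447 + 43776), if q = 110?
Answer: 203031816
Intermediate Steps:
(u(q) + 10431)*(-24447 + 43776) = (73 + 10431)*(-24447 + 43776) = 10504*19329 = 203031816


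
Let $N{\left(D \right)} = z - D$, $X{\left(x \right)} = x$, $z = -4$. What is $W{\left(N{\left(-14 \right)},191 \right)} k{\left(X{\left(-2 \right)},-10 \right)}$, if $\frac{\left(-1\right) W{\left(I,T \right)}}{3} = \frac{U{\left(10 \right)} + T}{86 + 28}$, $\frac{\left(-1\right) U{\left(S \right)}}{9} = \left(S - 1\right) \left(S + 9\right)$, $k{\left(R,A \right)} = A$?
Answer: $- \frac{6740}{19} \approx -354.74$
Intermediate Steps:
$N{\left(D \right)} = -4 - D$
$U{\left(S \right)} = - 9 \left(-1 + S\right) \left(9 + S\right)$ ($U{\left(S \right)} = - 9 \left(S - 1\right) \left(S + 9\right) = - 9 \left(-1 + S\right) \left(9 + S\right)$)
$W{\left(I,T \right)} = \frac{81}{2} - \frac{T}{38}$ ($W{\left(I,T \right)} = - 3 \frac{\left(81 - 720 - 9 \cdot 10^{2}\right) + T}{86 + 28} = - 3 \frac{\left(81 - 720 - 900\right) + T}{114} = - 3 \left(\left(81 - 720 - 900\right) + T\right) \frac{1}{114} = - 3 \left(-1539 + T\right) \frac{1}{114} = - 3 \left(- \frac{27}{2} + \frac{T}{114}\right) = \frac{81}{2} - \frac{T}{38}$)
$W{\left(N{\left(-14 \right)},191 \right)} k{\left(X{\left(-2 \right)},-10 \right)} = \left(\frac{81}{2} - \frac{191}{38}\right) \left(-10\right) = \frac{674}{19} \left(-10\right) = - \frac{6740}{19}$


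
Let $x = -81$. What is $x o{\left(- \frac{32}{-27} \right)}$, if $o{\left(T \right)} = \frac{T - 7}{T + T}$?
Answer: $\frac{12717}{64} \approx 198.7$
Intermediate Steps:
$o{\left(T \right)} = \frac{-7 + T}{2 T}$
$x o{\left(- \frac{32}{-27} \right)} = - 81 \frac{-7 - \frac{32}{-27}}{2 \left(- \frac{32}{-27}\right)} = - 81 \frac{-7 - - \frac{32}{27}}{2 \left(\left(-32\right) \left(- \frac{1}{27}\right)\right)} = - 81 \frac{-7 + \frac{32}{27}}{2 \cdot \frac{32}{27}} = - 81 \cdot \frac{1}{2} \cdot \frac{27}{32} \left(- \frac{157}{27}\right) = \left(-81\right) \left(- \frac{157}{64}\right) = \frac{12717}{64}$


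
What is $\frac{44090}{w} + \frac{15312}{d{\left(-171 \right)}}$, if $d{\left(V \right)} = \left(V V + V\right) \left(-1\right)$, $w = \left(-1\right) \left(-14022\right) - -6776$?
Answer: $\frac{80269777}{50383155} \approx 1.5932$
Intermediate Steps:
$w = 20798$ ($w = 14022 + 6776 = 20798$)
$d{\left(V \right)} = - V - V^{2}$ ($d{\left(V \right)} = \left(V^{2} + V\right) \left(-1\right) = \left(V + V^{2}\right) \left(-1\right) = - V - V^{2}$)
$\frac{44090}{w} + \frac{15312}{d{\left(-171 \right)}} = \frac{44090}{20798} + \frac{15312}{\left(-1\right) \left(-171\right) \left(1 - 171\right)} = 44090 \cdot \frac{1}{20798} + \frac{15312}{\left(-1\right) \left(-171\right) \left(-170\right)} = \frac{22045}{10399} + \frac{15312}{-29070} = \frac{22045}{10399} + 15312 \left(- \frac{1}{29070}\right) = \frac{22045}{10399} - \frac{2552}{4845} = \frac{80269777}{50383155}$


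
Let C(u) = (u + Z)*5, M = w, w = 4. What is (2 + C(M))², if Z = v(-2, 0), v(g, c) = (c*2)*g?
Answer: 484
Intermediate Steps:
v(g, c) = 2*c*g (v(g, c) = (2*c)*g = 2*c*g)
Z = 0 (Z = 2*0*(-2) = 0)
M = 4
C(u) = 5*u (C(u) = (u + 0)*5 = u*5 = 5*u)
(2 + C(M))² = (2 + 5*4)² = (2 + 20)² = 22² = 484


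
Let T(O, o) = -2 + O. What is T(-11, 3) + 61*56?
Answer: 3403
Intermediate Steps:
T(-11, 3) + 61*56 = (-2 - 11) + 61*56 = -13 + 3416 = 3403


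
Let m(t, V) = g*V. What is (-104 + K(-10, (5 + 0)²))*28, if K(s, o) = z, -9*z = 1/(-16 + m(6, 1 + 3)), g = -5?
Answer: -235865/81 ≈ -2911.9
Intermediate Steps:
m(t, V) = -5*V
z = 1/324 (z = -1/(9*(-16 - 5*(1 + 3))) = -1/(9*(-16 - 5*4)) = -1/(9*(-16 - 20)) = -⅑/(-36) = -⅑*(-1/36) = 1/324 ≈ 0.0030864)
K(s, o) = 1/324
(-104 + K(-10, (5 + 0)²))*28 = (-104 + 1/324)*28 = -33695/324*28 = -235865/81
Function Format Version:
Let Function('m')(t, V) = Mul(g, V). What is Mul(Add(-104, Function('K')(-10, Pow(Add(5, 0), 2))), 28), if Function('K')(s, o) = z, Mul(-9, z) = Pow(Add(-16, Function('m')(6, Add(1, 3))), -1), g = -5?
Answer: Rational(-235865, 81) ≈ -2911.9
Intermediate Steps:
Function('m')(t, V) = Mul(-5, V)
z = Rational(1, 324) (z = Mul(Rational(-1, 9), Pow(Add(-16, Mul(-5, Add(1, 3))), -1)) = Mul(Rational(-1, 9), Pow(Add(-16, Mul(-5, 4)), -1)) = Mul(Rational(-1, 9), Pow(Add(-16, -20), -1)) = Mul(Rational(-1, 9), Pow(-36, -1)) = Mul(Rational(-1, 9), Rational(-1, 36)) = Rational(1, 324) ≈ 0.0030864)
Function('K')(s, o) = Rational(1, 324)
Mul(Add(-104, Function('K')(-10, Pow(Add(5, 0), 2))), 28) = Mul(Add(-104, Rational(1, 324)), 28) = Mul(Rational(-33695, 324), 28) = Rational(-235865, 81)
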